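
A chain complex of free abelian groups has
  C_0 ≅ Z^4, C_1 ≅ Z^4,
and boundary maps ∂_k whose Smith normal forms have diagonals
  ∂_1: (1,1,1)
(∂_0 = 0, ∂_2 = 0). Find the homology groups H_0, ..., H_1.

H_0: b_0 = 4 − 0 − 3 = 1; torsion from ∂_1 factors > 1: none. So H_0 = Z.
H_1: b_1 = 4 − 3 − 0 = 1; torsion from ∂_2 factors > 1: none. So H_1 = Z.

H_0 = Z,  H_1 = Z.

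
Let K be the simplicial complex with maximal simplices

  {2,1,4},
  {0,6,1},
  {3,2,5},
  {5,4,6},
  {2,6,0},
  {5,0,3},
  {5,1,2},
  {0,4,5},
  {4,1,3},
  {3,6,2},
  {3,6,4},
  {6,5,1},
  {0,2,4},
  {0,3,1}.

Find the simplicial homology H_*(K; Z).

We work with the vertex ordering 0 < 1 < 2 < 3 < 4 < 5 < 6. The simplices of K, each written with vertices in increasing order, are:

  0-simplices (7): [0], [1], [2], [3], [4], [5], [6]
  1-simplices (21): [0,1], [0,2], [0,3], [0,4], [0,5], [0,6], [1,2], [1,3], [1,4], [1,5], [1,6], [2,3], [2,4], [2,5], [2,6], [3,4], [3,5], [3,6], [4,5], [4,6], [5,6]
  2-simplices (14): [0,1,3], [0,1,6], [0,2,4], [0,2,6], [0,3,5], [0,4,5], [1,2,4], [1,2,5], [1,3,4], [1,5,6], [2,3,5], [2,3,6], [3,4,6], [4,5,6]

Hence C_0 ≅ Z^7, C_1 ≅ Z^21, C_2 ≅ Z^14.

Boundary ∂_1: C_1 → C_0 is given by ∂[p,q] = [q] − [p].
As a 7×21 matrix over Z this has rank 6, with invariant factors (1,1,1,1,1,1).

The boundary map ∂_2: C_2 → C_1 maps a triangle to the signed sum of its edges. For instance
  ∂[1,3,4] = [3,4] − [1,4] + [1,3],
  ∂[2,3,5] = [3,5] − [2,5] + [2,3].
As a 21×14 matrix over Z this has rank 13, with invariant factors (1,1,1,1,1,1,1,1,1,1,1,1,1).

Reading off H_k = ker ∂_k / im ∂_{k+1}:

  H_0: rank C_0 − rank ∂_1 = 7 − 6 = 1, and the invariant factors of ∂_1 are all 1, so H_0 ≅ Z.
  H_1: rank ker ∂_1 − rank ∂_2 = (21 − 6) − 13 = 2, and the invariant factors of ∂_2 are all 1, so H_1 ≅ Z^2.
  H_2: rank ker ∂_2 − rank ∂_3 = (14 − 13) − 0 = 1, and there is no ∂_3, so H_2 ≅ Z.

(K is a triangulation of the torus T^2.)

H_0 ≅ Z,  H_1 ≅ Z^2,  H_2 ≅ Z.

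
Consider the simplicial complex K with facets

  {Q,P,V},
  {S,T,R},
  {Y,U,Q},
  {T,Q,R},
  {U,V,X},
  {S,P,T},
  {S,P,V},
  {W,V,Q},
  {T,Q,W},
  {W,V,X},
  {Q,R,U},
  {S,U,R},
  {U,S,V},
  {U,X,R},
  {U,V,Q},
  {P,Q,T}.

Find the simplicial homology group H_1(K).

H_1 = 0.

We work with the vertex ordering P < Q < R < S < T < U < V < W < X < Y. The simplices of K, each written with vertices in increasing order, are:

  0-simplices (10): P, Q, R, S, T, U, V, W, X, Y
  1-simplices (24): PQ, PS, PT, PV, QR, QT, QU, QV, QW, QY, RS, RT, RU, RX, ST, SU, SV, TW, UV, UX, UY, VW, VX, WX
  2-simplices (16): PQT, PQV, PST, PSV, QRT, QRU, QTW, QUV, QUY, QVW, RST, RSU, RUX, SUV, UVX, VWX

Hence C_0 ≅ Z^10, C_1 ≅ Z^24, C_2 ≅ Z^16.

∂_1: C_1 → C_0 maps an edge to its endpoints' difference, ∂[p,q] = q − p. For instance
  ∂VW = W − V.
As a 10×24 matrix over Z this has rank 9, with invariant factors (1,1,1,1,1,1,1,1,1).

Boundary ∂_2: C_2 → C_1 acts by ∂[p,q,r] = [q,r] − [p,r] + [p,q]. For instance
  ∂RUX = UX − RX + RU,
  ∂QUV = UV − QV + QU.
As a 24×16 matrix over Z this has rank 15, with invariant factors (1,1,1,1,1,1,1,1,1,1,1,1,1,1,1).

Reading off H_k = ker ∂_k / im ∂_{k+1}:

  H_1: rank ker ∂_1 − rank ∂_2 = (24 − 9) − 15 = 0, and the invariant factors of ∂_2 are all 1, so H_1 = 0.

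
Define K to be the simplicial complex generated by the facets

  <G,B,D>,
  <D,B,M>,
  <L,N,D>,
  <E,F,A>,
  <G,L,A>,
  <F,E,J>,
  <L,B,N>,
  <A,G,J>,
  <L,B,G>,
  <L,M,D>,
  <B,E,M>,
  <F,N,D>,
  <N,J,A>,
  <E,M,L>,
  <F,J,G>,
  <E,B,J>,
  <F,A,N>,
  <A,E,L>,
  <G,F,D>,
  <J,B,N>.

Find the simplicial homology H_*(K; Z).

Take the total order A < B < D < E < F < G < J < L < M < N on the vertex set. Then K (dimension 2) consists of the simplices:

  0-simplices (10): A, B, D, E, F, G, J, L, M, N
  1-simplices (30): AE, AF, AG, AJ, AL, AN, BD, BE, BG, BJ, BL, BM, BN, DF, DG, DL, DM, DN, EF, EJ, EL, EM, FG, FJ, FN, GJ, GL, JN, LM, LN
  2-simplices (20): AEF, AEL, AFN, AGJ, AGL, AJN, BDG, BDM, BEJ, BEM, BGL, BJN, BLN, DFG, DFN, DLM, DLN, EFJ, ELM, FGJ

so the chain groups are C_0 ≅ Z^10, C_1 ≅ Z^30, C_2 ≅ Z^20.

Boundary ∂_1: C_1 → C_0 is given by ∂[p,q] = [q] − [p]. For instance
  ∂JN = N − J.
The resulting 10×30 matrix has rank 9, and its Smith normal form has invariant factors (1,1,1,1,1,1,1,1,1).

Boundary ∂_2: C_2 → C_1 maps a triangle to the signed sum of its edges. For instance
  ∂ELM = LM − EM + EL,
  ∂DLN = LN − DN + DL.
The 30×20 boundary matrix has rank 20 and Smith normal form diag(1,1,1,1,1,1,1,1,1,1,1,1,1,1,1,1,1,1,1,2).

From H_k ≅ ker(∂_k) / im(∂_{k+1}) we obtain:

  H_0: rank C_0 − rank ∂_1 = 10 − 9 = 1, and the invariant factors of ∂_1 are all 1, so H_0 = Z.
  H_1: rank ker ∂_1 − rank ∂_2 = (30 − 9) − 20 = 1, and ∂_2 has invariant factor 2 > 1, so H_1 = Z ⊕ Z/2Z.
  H_2: rank ker ∂_2 − rank ∂_3 = (20 − 20) − 0 = 0, and there is no ∂_3, so H_2 = 0.

As a check, the Euler characteristic is 10 − 30 + 20 = 0, which agrees with 1 − 1 + 0 = 0.

H_0 = Z,  H_1 = Z ⊕ Z/2Z,  H_2 = 0.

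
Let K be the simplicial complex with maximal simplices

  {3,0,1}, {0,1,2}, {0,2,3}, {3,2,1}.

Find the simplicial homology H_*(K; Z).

We work with the vertex ordering 0 < 1 < 2 < 3. The simplices of K, each written with vertices in increasing order, are:

  0-simplices (4): [0], [1], [2], [3]
  1-simplices (6): [0,1], [0,2], [0,3], [1,2], [1,3], [2,3]
  2-simplices (4): [0,1,2], [0,1,3], [0,2,3], [1,2,3]

so the chain groups are C_0 ≅ Z^4, C_1 ≅ Z^6, C_2 ≅ Z^4.

The boundary map ∂_1: C_1 → C_0 sends each edge [p,q] (with p < q) to q − p. For instance
  ∂[1,2] = [2] − [1].
This gives a 4×6 integer matrix of rank 3; reducing to Smith normal form yields diagonal entries (1,1,1).

Boundary ∂_2: C_2 → C_1 maps a triangle to the signed sum of its edges. For instance
  ∂[0,2,3] = [2,3] − [0,3] + [0,2],
  ∂[1,2,3] = [2,3] − [1,3] + [1,2].
The resulting 6×4 matrix has rank 3, and its Smith normal form has invariant factors (1,1,1).

Now H_k = ker ∂_k / im ∂_{k+1}, so:

  H_0: rank C_0 − rank ∂_1 = 4 − 3 = 1, and the invariant factors of ∂_1 are all 1, so H_0 = Z.
  H_1: rank ker ∂_1 − rank ∂_2 = (6 − 3) − 3 = 0, and the invariant factors of ∂_2 are all 1, so H_1 = 0.
  H_2: rank ker ∂_2 − rank ∂_3 = (4 − 3) − 0 = 1, and there is no ∂_3, so H_2 = Z.

(K is a triangulation of the 2-sphere S^2.)

H_0 = Z,  H_1 = 0,  H_2 = Z.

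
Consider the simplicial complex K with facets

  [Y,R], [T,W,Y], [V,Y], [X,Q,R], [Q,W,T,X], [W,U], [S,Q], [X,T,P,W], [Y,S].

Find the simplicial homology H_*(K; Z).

Order the vertices as P < Q < R < S < T < U < V < W < X < Y. Listing each simplex with vertices in this order, K has dimension 3 with simplices:

  0-simplices (10): P, Q, R, S, T, U, V, W, X, Y
  1-simplices (18): PT, PW, PX, QR, QS, QT, QW, QX, RX, RY, SY, TW, TX, TY, UW, VY, WX, WY
  2-simplices (9): PTW, PTX, PWX, QRX, QTW, QTX, QWX, TWX, TWY
  3-simplices (2): PTWX, QTWX

Hence C_0 ≅ Z^10, C_1 ≅ Z^18, C_2 ≅ Z^9, C_3 ≅ Z^2.

∂_1: C_1 → C_0 sends each edge [p,q] (with p < q) to q − p.
The 10×18 boundary matrix has rank 9 and Smith normal form diag(1,1,1,1,1,1,1,1,1).

∂_2: C_2 → C_1 acts by ∂[p,q,r] = [q,r] − [p,r] + [p,q]. For instance
  ∂TWY = WY − TY + TW,
  ∂PTX = TX − PX + PT.
This gives a 18×9 integer matrix of rank 7; reducing to Smith normal form yields diagonal entries (1,1,1,1,1,1,1).

∂_3: C_3 → C_2 sends each 3-simplex σ to the alternating sum Σ_i (−1)^i (σ with its i-th vertex removed). For instance
  ∂QTWX = TWX − QWX + QTX − QTW,
  ∂PTWX = TWX − PWX + PTX − PTW.
The 9×2 boundary matrix has rank 2 and Smith normal form diag(1,1).

Now H_k = ker ∂_k / im ∂_{k+1}, so:

  H_0: rank C_0 − rank ∂_1 = 10 − 9 = 1, and the invariant factors of ∂_1 are all 1, so H_0 ≅ Z.
  H_1: rank ker ∂_1 − rank ∂_2 = (18 − 9) − 7 = 2, and the invariant factors of ∂_2 are all 1, so H_1 ≅ Z^2.
  H_2: rank ker ∂_2 − rank ∂_3 = (9 − 7) − 2 = 0, and the invariant factors of ∂_3 are all 1, so H_2 ≅ 0.
  H_3: rank ker ∂_3 − rank ∂_4 = (2 − 2) − 0 = 0, and there is no ∂_4, so H_3 ≅ 0.

H_0 = Z,  H_1 = Z^2,  H_2 = 0,  H_3 = 0.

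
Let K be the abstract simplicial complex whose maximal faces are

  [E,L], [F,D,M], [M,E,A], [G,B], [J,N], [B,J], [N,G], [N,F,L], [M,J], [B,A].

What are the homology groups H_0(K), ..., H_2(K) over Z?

H_0 = Z,  H_1 = Z^4,  H_2 = 0.

Take the total order A < B < D < E < F < G < J < L < M < N on the vertex set. Then K (dimension 2) consists of the simplices:

  0-simplices (10): A, B, D, E, F, G, J, L, M, N
  1-simplices (16): AB, AE, AM, BG, BJ, DF, DM, EL, EM, FL, FM, FN, GN, JM, JN, LN
  2-simplices (3): AEM, DFM, FLN

Hence C_0 ≅ Z^10, C_1 ≅ Z^16, C_2 ≅ Z^3.

Boundary ∂_1: C_1 → C_0 sends each edge [p,q] (with p < q) to q − p. For instance
  ∂AM = M − A.
This gives a 10×16 integer matrix of rank 9; reducing to Smith normal form yields diagonal entries (1,1,1,1,1,1,1,1,1).

∂_2: C_2 → C_1 acts by ∂[p,q,r] = [q,r] − [p,r] + [p,q]. For instance
  ∂AEM = EM − AM + AE,
  ∂FLN = LN − FN + FL.
As a 16×3 matrix over Z this has rank 3, with invariant factors (1,1,1).

Reading off H_k = ker ∂_k / im ∂_{k+1}:

  H_0: rank C_0 − rank ∂_1 = 10 − 9 = 1, and the invariant factors of ∂_1 are all 1, so H_0 = Z.
  H_1: rank ker ∂_1 − rank ∂_2 = (16 − 9) − 3 = 4, and the invariant factors of ∂_2 are all 1, so H_1 = Z^4.
  H_2: rank ker ∂_2 − rank ∂_3 = (3 − 3) − 0 = 0, and there is no ∂_3, so H_2 = 0.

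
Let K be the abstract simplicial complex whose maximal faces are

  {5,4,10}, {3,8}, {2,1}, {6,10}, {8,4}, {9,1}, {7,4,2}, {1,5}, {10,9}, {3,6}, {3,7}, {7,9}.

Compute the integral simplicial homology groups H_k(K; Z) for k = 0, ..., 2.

H_0 = Z,  H_1 = Z^5,  H_2 = 0.

Take the total order 1 < 2 < 3 < 4 < 5 < 6 < 7 < 8 < 9 < 10 on the vertex set. Then K (dimension 2) consists of the simplices:

  0-simplices (10): [1], [2], [3], [4], [5], [6], [7], [8], [9], [10]
  1-simplices (16): [1,2], [1,5], [1,9], [2,4], [2,7], [3,6], [3,7], [3,8], [4,5], [4,7], [4,8], [4,10], [5,10], [6,10], [7,9], [9,10]
  2-simplices (2): [2,4,7], [4,5,10]

Hence C_0 ≅ Z^10, C_1 ≅ Z^16, C_2 ≅ Z^2.

Boundary ∂_1: C_1 → C_0 maps an edge to its endpoints' difference, ∂[p,q] = q − p.
The resulting 10×16 matrix has rank 9, and its Smith normal form has invariant factors (1,1,1,1,1,1,1,1,1).

The boundary map ∂_2: C_2 → C_1 maps a triangle to the signed sum of its edges. For instance
  ∂[2,4,7] = [4,7] − [2,7] + [2,4],
  ∂[4,5,10] = [5,10] − [4,10] + [4,5].
The resulting 16×2 matrix has rank 2, and its Smith normal form has invariant factors (1,1).

Computing H_k = (kernel of ∂_k) / (image of ∂_{k+1}):

  H_0: rank C_0 − rank ∂_1 = 10 − 9 = 1, and the invariant factors of ∂_1 are all 1, so H_0 = Z.
  H_1: rank ker ∂_1 − rank ∂_2 = (16 − 9) − 2 = 5, and the invariant factors of ∂_2 are all 1, so H_1 = Z^5.
  H_2: rank ker ∂_2 − rank ∂_3 = (2 − 2) − 0 = 0, and there is no ∂_3, so H_2 = 0.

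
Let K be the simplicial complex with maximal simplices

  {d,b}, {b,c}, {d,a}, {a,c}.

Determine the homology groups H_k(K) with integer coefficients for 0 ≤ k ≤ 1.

Order the vertices as a < b < c < d. Listing each simplex with vertices in this order, K has dimension 1 with simplices:

  0-simplices (4): a, b, c, d
  1-simplices (4): ac, ad, bc, bd

so the chain groups are C_0 ≅ Z^4, C_1 ≅ Z^4.

Boundary ∂_1: C_1 → C_0 maps an edge to its endpoints' difference, ∂[p,q] = q − p.
As a 4×4 matrix over Z this has rank 3, with invariant factors (1,1,1).

Reading off H_k = ker ∂_k / im ∂_{k+1}:

  H_0: rank C_0 − rank ∂_1 = 4 − 3 = 1, and the invariant factors of ∂_1 are all 1, so H_0 = Z.
  H_1: rank ker ∂_1 − rank ∂_2 = (4 − 3) − 0 = 1, and there is no ∂_2, so H_1 = Z.

As a check, the Euler characteristic is 4 − 4 = 0, which agrees with 1 − 1 = 0.

H_0 ≅ Z,  H_1 ≅ Z.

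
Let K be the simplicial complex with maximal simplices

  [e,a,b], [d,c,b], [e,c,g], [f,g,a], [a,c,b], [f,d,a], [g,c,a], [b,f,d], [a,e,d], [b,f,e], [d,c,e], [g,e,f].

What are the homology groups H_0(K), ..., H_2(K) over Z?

H_0 ≅ Z,  H_1 ≅ Z_2,  H_2 = 0.

Take the total order a < b < c < d < e < f < g on the vertex set. Then K (dimension 2) consists of the simplices:

  0-simplices (7): a, b, c, d, e, f, g
  1-simplices (18): ab, ac, ad, ae, af, ag, bc, bd, be, bf, cd, ce, cg, de, df, ef, eg, fg
  2-simplices (12): abc, abe, acg, ade, adf, afg, bcd, bdf, bef, cde, ceg, efg

so the chain groups are C_0 ≅ Z^7, C_1 ≅ Z^18, C_2 ≅ Z^12.

Boundary ∂_1: C_1 → C_0 is given by ∂[p,q] = [q] − [p]. For instance
  ∂eg = g − e.
The 7×18 boundary matrix has rank 6 and Smith normal form diag(1,1,1,1,1,1).

∂_2: C_2 → C_1 sends each 2-simplex [p,q,r] to [q,r] − [p,r] + [p,q]. For instance
  ∂abe = be − ae + ab,
  ∂bcd = cd − bd + bc.
The 18×12 boundary matrix has rank 12 and Smith normal form diag(1,1,1,1,1,1,1,1,1,1,1,2).

Computing H_k = (kernel of ∂_k) / (image of ∂_{k+1}):

  H_0: rank C_0 − rank ∂_1 = 7 − 6 = 1, and the invariant factors of ∂_1 are all 1, so H_0 = Z.
  H_1: rank ker ∂_1 − rank ∂_2 = (18 − 6) − 12 = 0, and ∂_2 has invariant factor 2 > 1, so H_1 = Z_2.
  H_2: rank ker ∂_2 − rank ∂_3 = (12 − 12) − 0 = 0, and there is no ∂_3, so H_2 = 0.

As a check, the Euler characteristic is 7 − 18 + 12 = 1, which agrees with 1 − 0 + 0 = 1.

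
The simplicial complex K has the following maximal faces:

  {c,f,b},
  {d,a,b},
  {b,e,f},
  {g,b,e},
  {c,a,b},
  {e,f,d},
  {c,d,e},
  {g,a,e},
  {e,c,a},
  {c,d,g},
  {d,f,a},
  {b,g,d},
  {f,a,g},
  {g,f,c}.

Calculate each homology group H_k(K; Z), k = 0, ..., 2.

Take the total order a < b < c < d < e < f < g on the vertex set. Then K (dimension 2) consists of the simplices:

  0-simplices (7): a, b, c, d, e, f, g
  1-simplices (21): ab, ac, ad, ae, af, ag, bc, bd, be, bf, bg, cd, ce, cf, cg, de, df, dg, ef, eg, fg
  2-simplices (14): abc, abd, ace, adf, aeg, afg, bcf, bdg, bef, beg, cde, cdg, cfg, def

so the chain groups are C_0 ≅ Z^7, C_1 ≅ Z^21, C_2 ≅ Z^14.

The boundary map ∂_1: C_1 → C_0 sends each edge [p,q] (with p < q) to q − p.
As a 7×21 matrix over Z this has rank 6, with invariant factors (1,1,1,1,1,1).

Boundary ∂_2: C_2 → C_1 acts by ∂[p,q,r] = [q,r] − [p,r] + [p,q]. For instance
  ∂abc = bc − ac + ab,
  ∂def = ef − df + de.
The resulting 21×14 matrix has rank 13, and its Smith normal form has invariant factors (1,1,1,1,1,1,1,1,1,1,1,1,1).

Now H_k = ker ∂_k / im ∂_{k+1}, so:

  H_0: rank C_0 − rank ∂_1 = 7 − 6 = 1, and the invariant factors of ∂_1 are all 1, so H_0 ≅ Z.
  H_1: rank ker ∂_1 − rank ∂_2 = (21 − 6) − 13 = 2, and the invariant factors of ∂_2 are all 1, so H_1 ≅ Z^2.
  H_2: rank ker ∂_2 − rank ∂_3 = (14 − 13) − 0 = 1, and there is no ∂_3, so H_2 ≅ Z.

H_0 ≅ Z,  H_1 ≅ Z^2,  H_2 ≅ Z.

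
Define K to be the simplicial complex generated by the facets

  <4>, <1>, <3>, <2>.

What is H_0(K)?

Fix the vertex order 1 < 2 < 3 < 4 and write every simplex with vertices in increasing order. Then dim K = 0 and the simplices of K are:

  0-simplices (4): [1], [2], [3], [4]

giving chain groups C_0 ≅ Z^4.

Now H_k = ker ∂_k / im ∂_{k+1}, so:

  H_0: rank C_0 − rank ∂_1 = 4 − 0 = 4, and there is no ∂_1, so H_0 = Z^4.

(K is a triangulation of a set of 4 points.)

H_0 ≅ Z^4.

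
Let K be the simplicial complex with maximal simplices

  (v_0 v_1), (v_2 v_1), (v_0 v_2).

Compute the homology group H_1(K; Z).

Order the vertices as v_0 < v_1 < v_2. Listing each simplex with vertices in this order, K has dimension 1 with simplices:

  0-simplices (3): [v_0], [v_1], [v_2]
  1-simplices (3): [v_0,v_1], [v_0,v_2], [v_1,v_2]

so the chain groups are C_0 ≅ Z^3, C_1 ≅ Z^3.

The boundary map ∂_1: C_1 → C_0 is given by ∂[p,q] = [q] − [p].
This gives a 3×3 integer matrix of rank 2; reducing to Smith normal form yields diagonal entries (1,1).

From H_k ≅ ker(∂_k) / im(∂_{k+1}) we obtain:

  H_1: rank ker ∂_1 − rank ∂_2 = (3 − 2) − 0 = 1, and there is no ∂_2, so H_1 ≅ Z.

H_1 ≅ Z.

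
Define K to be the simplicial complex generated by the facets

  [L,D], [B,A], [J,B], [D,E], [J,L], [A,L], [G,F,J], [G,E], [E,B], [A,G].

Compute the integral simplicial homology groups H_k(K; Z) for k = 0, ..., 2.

H_0 ≅ Z,  H_1 ≅ Z^4,  H_2 = 0.

Take the total order A < B < D < E < F < G < J < L on the vertex set. Then K (dimension 2) consists of the simplices:

  0-simplices (8): A, B, D, E, F, G, J, L
  1-simplices (12): AB, AG, AL, BE, BJ, DE, DL, EG, FG, FJ, GJ, JL
  2-simplices (1): FGJ

giving chain groups C_0 ≅ Z^8, C_1 ≅ Z^12, C_2 ≅ Z^1.

The boundary map ∂_1: C_1 → C_0 sends each edge [p,q] (with p < q) to q − p. For instance
  ∂BE = E − B.
As a 8×12 matrix over Z this has rank 7, with invariant factors (1,1,1,1,1,1,1).

The boundary map ∂_2: C_2 → C_1 sends each 2-simplex [p,q,r] to [q,r] − [p,r] + [p,q]. For instance
  ∂FGJ = GJ − FJ + FG.
As a 12×1 matrix over Z this has rank 1, with invariant factors (1).

Now H_k = ker ∂_k / im ∂_{k+1}, so:

  H_0: rank C_0 − rank ∂_1 = 8 − 7 = 1, and the invariant factors of ∂_1 are all 1, so H_0 ≅ Z.
  H_1: rank ker ∂_1 − rank ∂_2 = (12 − 7) − 1 = 4, and the invariant factors of ∂_2 are all 1, so H_1 ≅ Z^4.
  H_2: rank ker ∂_2 − rank ∂_3 = (1 − 1) − 0 = 0, and there is no ∂_3, so H_2 ≅ 0.

As a check, the Euler characteristic is 8 − 12 + 1 = -3, which agrees with 1 − 4 + 0 = -3.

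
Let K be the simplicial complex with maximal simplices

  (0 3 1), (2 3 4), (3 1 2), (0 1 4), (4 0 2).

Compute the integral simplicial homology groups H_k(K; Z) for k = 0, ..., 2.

Order the vertices as 0 < 1 < 2 < 3 < 4. Listing each simplex with vertices in this order, K has dimension 2 with simplices:

  0-simplices (5): [0], [1], [2], [3], [4]
  1-simplices (10): [0,1], [0,2], [0,3], [0,4], [1,2], [1,3], [1,4], [2,3], [2,4], [3,4]
  2-simplices (5): [0,1,3], [0,1,4], [0,2,4], [1,2,3], [2,3,4]

Hence C_0 ≅ Z^5, C_1 ≅ Z^10, C_2 ≅ Z^5.

The boundary map ∂_1: C_1 → C_0 is given by ∂[p,q] = [q] − [p]. For instance
  ∂[1,2] = [2] − [1].
The resulting 5×10 matrix has rank 4, and its Smith normal form has invariant factors (1,1,1,1).

The boundary map ∂_2: C_2 → C_1 sends each 2-simplex [p,q,r] to [q,r] − [p,r] + [p,q]. For instance
  ∂[1,2,3] = [2,3] − [1,3] + [1,2],
  ∂[0,1,3] = [1,3] − [0,3] + [0,1].
The 10×5 boundary matrix has rank 5 and Smith normal form diag(1,1,1,1,1).

Reading off H_k = ker ∂_k / im ∂_{k+1}:

  H_0: rank C_0 − rank ∂_1 = 5 − 4 = 1, and the invariant factors of ∂_1 are all 1, so H_0 ≅ Z.
  H_1: rank ker ∂_1 − rank ∂_2 = (10 − 4) − 5 = 1, and the invariant factors of ∂_2 are all 1, so H_1 ≅ Z.
  H_2: rank ker ∂_2 − rank ∂_3 = (5 − 5) − 0 = 0, and there is no ∂_3, so H_2 ≅ 0.

H_0 ≅ Z,  H_1 ≅ Z,  H_2 = 0.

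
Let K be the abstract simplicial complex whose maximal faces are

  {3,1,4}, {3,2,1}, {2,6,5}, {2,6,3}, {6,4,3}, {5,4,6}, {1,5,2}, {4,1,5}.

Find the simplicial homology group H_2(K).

K has 6 vertices, 12 edges, 8 triangles.
rank ∂_2 = 7, rank ∂_3 = 0 ⇒ b_2 = 8 − 7 − 0 = 1. So H_2 ≅ Z.

H_2 = Z.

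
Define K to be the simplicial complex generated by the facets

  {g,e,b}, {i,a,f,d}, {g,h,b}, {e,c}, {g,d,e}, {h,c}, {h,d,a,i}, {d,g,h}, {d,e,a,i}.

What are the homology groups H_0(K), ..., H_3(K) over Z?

H_0 = Z,  H_1 = Z,  H_2 = 0,  H_3 = 0.

K has 9 vertices, 20 edges, 14 triangles, 3 3-simplices.
rank ∂_0 = 0, rank ∂_1 = 8 ⇒ b_0 = 9 − 0 − 8 = 1; all invariant factors of ∂_1 are 1 so no torsion. So H_0 = Z.
rank ∂_1 = 8, rank ∂_2 = 11 ⇒ b_1 = 20 − 8 − 11 = 1; all invariant factors of ∂_2 are 1 so no torsion. So H_1 = Z.
rank ∂_2 = 11, rank ∂_3 = 3 ⇒ b_2 = 14 − 11 − 3 = 0; all invariant factors of ∂_3 are 1 so no torsion. So H_2 = 0.
rank ∂_3 = 3, rank ∂_4 = 0 ⇒ b_3 = 3 − 3 − 0 = 0. So H_3 = 0.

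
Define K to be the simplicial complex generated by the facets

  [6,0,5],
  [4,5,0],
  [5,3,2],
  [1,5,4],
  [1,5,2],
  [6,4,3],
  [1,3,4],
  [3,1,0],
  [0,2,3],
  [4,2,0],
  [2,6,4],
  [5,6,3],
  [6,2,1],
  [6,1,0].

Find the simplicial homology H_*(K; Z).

H_0 ≅ Z,  H_1 ≅ Z^2,  H_2 ≅ Z.

Fix the vertex order 0 < 1 < 2 < 3 < 4 < 5 < 6 and write every simplex with vertices in increasing order. Then dim K = 2 and the simplices of K are:

  0-simplices (7): [0], [1], [2], [3], [4], [5], [6]
  1-simplices (21): [0,1], [0,2], [0,3], [0,4], [0,5], [0,6], [1,2], [1,3], [1,4], [1,5], [1,6], [2,3], [2,4], [2,5], [2,6], [3,4], [3,5], [3,6], [4,5], [4,6], [5,6]
  2-simplices (14): [0,1,3], [0,1,6], [0,2,3], [0,2,4], [0,4,5], [0,5,6], [1,2,5], [1,2,6], [1,3,4], [1,4,5], [2,3,5], [2,4,6], [3,4,6], [3,5,6]

so the chain groups are C_0 ≅ Z^7, C_1 ≅ Z^21, C_2 ≅ Z^14.

The boundary map ∂_1: C_1 → C_0 sends each edge [p,q] (with p < q) to q − p. For instance
  ∂[4,6] = [6] − [4].
The resulting 7×21 matrix has rank 6, and its Smith normal form has invariant factors (1,1,1,1,1,1).

∂_2: C_2 → C_1 maps a triangle to the signed sum of its edges. For instance
  ∂[2,4,6] = [4,6] − [2,6] + [2,4],
  ∂[0,2,3] = [2,3] − [0,3] + [0,2].
The 21×14 boundary matrix has rank 13 and Smith normal form diag(1,1,1,1,1,1,1,1,1,1,1,1,1).

Now H_k = ker ∂_k / im ∂_{k+1}, so:

  H_0: rank C_0 − rank ∂_1 = 7 − 6 = 1, and the invariant factors of ∂_1 are all 1, so H_0 = Z.
  H_1: rank ker ∂_1 − rank ∂_2 = (21 − 6) − 13 = 2, and the invariant factors of ∂_2 are all 1, so H_1 = Z^2.
  H_2: rank ker ∂_2 − rank ∂_3 = (14 − 13) − 0 = 1, and there is no ∂_3, so H_2 = Z.

As a check, the Euler characteristic is 7 − 21 + 14 = 0, which agrees with 1 − 2 + 1 = 0.
(K is a triangulation of the torus T^2.)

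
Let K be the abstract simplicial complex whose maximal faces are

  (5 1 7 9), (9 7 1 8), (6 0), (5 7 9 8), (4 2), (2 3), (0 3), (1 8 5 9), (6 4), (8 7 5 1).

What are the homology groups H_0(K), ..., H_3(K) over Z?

Take the total order 0 < 1 < 2 < 3 < 4 < 5 < 6 < 7 < 8 < 9 on the vertex set. Then K (dimension 3) consists of the simplices:

  0-simplices (10): [0], [1], [2], [3], [4], [5], [6], [7], [8], [9]
  1-simplices (15): [0,3], [0,6], [1,5], [1,7], [1,8], [1,9], [2,3], [2,4], [4,6], [5,7], [5,8], [5,9], [7,8], [7,9], [8,9]
  2-simplices (10): [1,5,7], [1,5,8], [1,5,9], [1,7,8], [1,7,9], [1,8,9], [5,7,8], [5,7,9], [5,8,9], [7,8,9]
  3-simplices (5): [1,5,7,8], [1,5,7,9], [1,5,8,9], [1,7,8,9], [5,7,8,9]

giving chain groups C_0 ≅ Z^10, C_1 ≅ Z^15, C_2 ≅ Z^10, C_3 ≅ Z^5.

The boundary map ∂_1: C_1 → C_0 sends each edge [p,q] (with p < q) to q − p. For instance
  ∂[7,9] = [9] − [7].
As a 10×15 matrix over Z this has rank 8, with invariant factors (1,1,1,1,1,1,1,1).

∂_2: C_2 → C_1 maps a triangle to the signed sum of its edges. For instance
  ∂[5,7,8] = [7,8] − [5,8] + [5,7],
  ∂[1,5,9] = [5,9] − [1,9] + [1,5].
This gives a 15×10 integer matrix of rank 6; reducing to Smith normal form yields diagonal entries (1,1,1,1,1,1).

Boundary ∂_3: C_3 → C_2 sends each 3-simplex σ to the alternating sum Σ_i (−1)^i (σ with its i-th vertex removed). For instance
  ∂[1,5,7,9] = [5,7,9] − [1,7,9] + [1,5,9] − [1,5,7],
  ∂[5,7,8,9] = [7,8,9] − [5,8,9] + [5,7,9] − [5,7,8].
The resulting 10×5 matrix has rank 4, and its Smith normal form has invariant factors (1,1,1,1).

Computing H_k = (kernel of ∂_k) / (image of ∂_{k+1}):

  H_0: rank C_0 − rank ∂_1 = 10 − 8 = 2, and the invariant factors of ∂_1 are all 1, so H_0 ≅ Z^2.
  H_1: rank ker ∂_1 − rank ∂_2 = (15 − 8) − 6 = 1, and the invariant factors of ∂_2 are all 1, so H_1 ≅ Z.
  H_2: rank ker ∂_2 − rank ∂_3 = (10 − 6) − 4 = 0, and the invariant factors of ∂_3 are all 1, so H_2 ≅ 0.
  H_3: rank ker ∂_3 − rank ∂_4 = (5 − 4) − 0 = 1, and there is no ∂_4, so H_3 ≅ Z.

H_0 ≅ Z^2,  H_1 ≅ Z,  H_2 = 0,  H_3 ≅ Z.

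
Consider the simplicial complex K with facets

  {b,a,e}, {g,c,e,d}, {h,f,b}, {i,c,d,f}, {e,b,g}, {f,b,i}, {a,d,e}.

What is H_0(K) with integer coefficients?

H_0 = Z.

Take the total order a < b < c < d < e < f < g < h < i on the vertex set. Then K (dimension 3) consists of the simplices:

  0-simplices (9): a, b, c, d, e, f, g, h, i
  1-simplices (20): ab, ad, ae, be, bf, bg, bh, bi, cd, ce, cf, cg, ci, de, df, dg, di, eg, fh, fi
  2-simplices (13): abe, ade, beg, bfh, bfi, cde, cdf, cdg, cdi, ceg, cfi, deg, dfi
  3-simplices (2): cdeg, cdfi

Hence C_0 ≅ Z^9, C_1 ≅ Z^20, C_2 ≅ Z^13, C_3 ≅ Z^2.

Boundary ∂_1: C_1 → C_0 maps an edge to its endpoints' difference, ∂[p,q] = q − p.
The resulting 9×20 matrix has rank 8, and its Smith normal form has invariant factors (1,1,1,1,1,1,1,1).

The boundary map ∂_2: C_2 → C_1 maps a triangle to the signed sum of its edges. For instance
  ∂cdg = dg − cg + cd,
  ∂cfi = fi − ci + cf.
This gives a 20×13 integer matrix of rank 11; reducing to Smith normal form yields diagonal entries (1,1,1,1,1,1,1,1,1,1,1).

∂_3: C_3 → C_2 sends each 3-simplex σ to the alternating sum Σ_i (−1)^i (σ with its i-th vertex removed). For instance
  ∂cdfi = dfi − cfi + cdi − cdf,
  ∂cdeg = deg − ceg + cdg − cde.
The 13×2 boundary matrix has rank 2 and Smith normal form diag(1,1).

Now H_k = ker ∂_k / im ∂_{k+1}, so:

  H_0: rank C_0 − rank ∂_1 = 9 − 8 = 1, and the invariant factors of ∂_1 are all 1, so H_0 ≅ Z.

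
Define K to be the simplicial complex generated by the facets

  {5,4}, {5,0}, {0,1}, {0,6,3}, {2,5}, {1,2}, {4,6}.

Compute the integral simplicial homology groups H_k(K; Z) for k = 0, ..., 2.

Order the vertices as 0 < 1 < 2 < 3 < 4 < 5 < 6. Listing each simplex with vertices in this order, K has dimension 2 with simplices:

  0-simplices (7): [0], [1], [2], [3], [4], [5], [6]
  1-simplices (9): [0,1], [0,3], [0,5], [0,6], [1,2], [2,5], [3,6], [4,5], [4,6]
  2-simplices (1): [0,3,6]

so the chain groups are C_0 ≅ Z^7, C_1 ≅ Z^9, C_2 ≅ Z^1.

The boundary map ∂_1: C_1 → C_0 is given by ∂[p,q] = [q] − [p].
This gives a 7×9 integer matrix of rank 6; reducing to Smith normal form yields diagonal entries (1,1,1,1,1,1).

The boundary map ∂_2: C_2 → C_1 sends each 2-simplex [p,q,r] to [q,r] − [p,r] + [p,q]. For instance
  ∂[0,3,6] = [3,6] − [0,6] + [0,3].
The resulting 9×1 matrix has rank 1, and its Smith normal form has invariant factors (1).

Reading off H_k = ker ∂_k / im ∂_{k+1}:

  H_0: rank C_0 − rank ∂_1 = 7 − 6 = 1, and the invariant factors of ∂_1 are all 1, so H_0 ≅ Z.
  H_1: rank ker ∂_1 − rank ∂_2 = (9 − 6) − 1 = 2, and the invariant factors of ∂_2 are all 1, so H_1 ≅ Z^2.
  H_2: rank ker ∂_2 − rank ∂_3 = (1 − 1) − 0 = 0, and there is no ∂_3, so H_2 ≅ 0.

As a check, the Euler characteristic is 7 − 9 + 1 = -1, which agrees with 1 − 2 + 0 = -1.

H_0 ≅ Z,  H_1 ≅ Z^2,  H_2 = 0.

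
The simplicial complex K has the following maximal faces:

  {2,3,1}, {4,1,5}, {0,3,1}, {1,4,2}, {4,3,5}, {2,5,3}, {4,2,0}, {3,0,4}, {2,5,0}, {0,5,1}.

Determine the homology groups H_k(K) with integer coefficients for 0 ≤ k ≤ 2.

Order the vertices as 0 < 1 < 2 < 3 < 4 < 5. Listing each simplex with vertices in this order, K has dimension 2 with simplices:

  0-simplices (6): [0], [1], [2], [3], [4], [5]
  1-simplices (15): [0,1], [0,2], [0,3], [0,4], [0,5], [1,2], [1,3], [1,4], [1,5], [2,3], [2,4], [2,5], [3,4], [3,5], [4,5]
  2-simplices (10): [0,1,3], [0,1,5], [0,2,4], [0,2,5], [0,3,4], [1,2,3], [1,2,4], [1,4,5], [2,3,5], [3,4,5]

so the chain groups are C_0 ≅ Z^6, C_1 ≅ Z^15, C_2 ≅ Z^10.

∂_1: C_1 → C_0 sends each edge [p,q] (with p < q) to q − p.
This gives a 6×15 integer matrix of rank 5; reducing to Smith normal form yields diagonal entries (1,1,1,1,1).

Boundary ∂_2: C_2 → C_1 acts by ∂[p,q,r] = [q,r] − [p,r] + [p,q]. For instance
  ∂[2,3,5] = [3,5] − [2,5] + [2,3],
  ∂[0,1,5] = [1,5] − [0,5] + [0,1].
The 15×10 boundary matrix has rank 10 and Smith normal form diag(1,1,1,1,1,1,1,1,1,2).

From H_k ≅ ker(∂_k) / im(∂_{k+1}) we obtain:

  H_0: rank C_0 − rank ∂_1 = 6 − 5 = 1, and the invariant factors of ∂_1 are all 1, so H_0 ≅ Z.
  H_1: rank ker ∂_1 − rank ∂_2 = (15 − 5) − 10 = 0, and ∂_2 has invariant factor 2 > 1, so H_1 ≅ Z_2.
  H_2: rank ker ∂_2 − rank ∂_3 = (10 − 10) − 0 = 0, and there is no ∂_3, so H_2 ≅ 0.

As a check, the Euler characteristic is 6 − 15 + 10 = 1, which agrees with 1 − 0 + 0 = 1.
(K is a triangulation of the real projective plane RP^2.)

H_0 = Z,  H_1 = Z_2,  H_2 = 0.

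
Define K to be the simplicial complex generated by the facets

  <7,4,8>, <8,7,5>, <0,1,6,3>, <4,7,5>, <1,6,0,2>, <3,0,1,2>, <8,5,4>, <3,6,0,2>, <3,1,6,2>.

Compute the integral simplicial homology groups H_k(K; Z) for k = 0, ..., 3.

H_0 ≅ Z^2,  H_1 = 0,  H_2 ≅ Z,  H_3 ≅ Z.

We work with the vertex ordering 0 < 1 < 2 < 3 < 4 < 5 < 6 < 7 < 8. The simplices of K, each written with vertices in increasing order, are:

  0-simplices (9): [0], [1], [2], [3], [4], [5], [6], [7], [8]
  1-simplices (16): [0,1], [0,2], [0,3], [0,6], [1,2], [1,3], [1,6], [2,3], [2,6], [3,6], [4,5], [4,7], [4,8], [5,7], [5,8], [7,8]
  2-simplices (14): [0,1,2], [0,1,3], [0,1,6], [0,2,3], [0,2,6], [0,3,6], [1,2,3], [1,2,6], [1,3,6], [2,3,6], [4,5,7], [4,5,8], [4,7,8], [5,7,8]
  3-simplices (5): [0,1,2,3], [0,1,2,6], [0,1,3,6], [0,2,3,6], [1,2,3,6]

giving chain groups C_0 ≅ Z^9, C_1 ≅ Z^16, C_2 ≅ Z^14, C_3 ≅ Z^5.

Boundary ∂_1: C_1 → C_0 is given by ∂[p,q] = [q] − [p].
The 9×16 boundary matrix has rank 7 and Smith normal form diag(1,1,1,1,1,1,1).

The boundary map ∂_2: C_2 → C_1 acts by ∂[p,q,r] = [q,r] − [p,r] + [p,q]. For instance
  ∂[5,7,8] = [7,8] − [5,8] + [5,7],
  ∂[4,5,8] = [5,8] − [4,8] + [4,5].
As a 16×14 matrix over Z this has rank 9, with invariant factors (1,1,1,1,1,1,1,1,1).

∂_3: C_3 → C_2 sends each 3-simplex σ to the alternating sum Σ_i (−1)^i (σ with its i-th vertex removed). For instance
  ∂[0,1,3,6] = [1,3,6] − [0,3,6] + [0,1,6] − [0,1,3],
  ∂[0,1,2,3] = [1,2,3] − [0,2,3] + [0,1,3] − [0,1,2].
This gives a 14×5 integer matrix of rank 4; reducing to Smith normal form yields diagonal entries (1,1,1,1).

Now H_k = ker ∂_k / im ∂_{k+1}, so:

  H_0: rank C_0 − rank ∂_1 = 9 − 7 = 2, and the invariant factors of ∂_1 are all 1, so H_0 = Z^2.
  H_1: rank ker ∂_1 − rank ∂_2 = (16 − 7) − 9 = 0, and the invariant factors of ∂_2 are all 1, so H_1 = 0.
  H_2: rank ker ∂_2 − rank ∂_3 = (14 − 9) − 4 = 1, and the invariant factors of ∂_3 are all 1, so H_2 = Z.
  H_3: rank ker ∂_3 − rank ∂_4 = (5 − 4) − 0 = 1, and there is no ∂_4, so H_3 = Z.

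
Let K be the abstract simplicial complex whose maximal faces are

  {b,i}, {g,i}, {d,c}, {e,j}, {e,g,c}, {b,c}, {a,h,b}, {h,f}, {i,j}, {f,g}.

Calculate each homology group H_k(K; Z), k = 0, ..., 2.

K has 10 vertices, 14 edges, 2 triangles.
rank ∂_0 = 0, rank ∂_1 = 9 ⇒ b_0 = 10 − 0 − 9 = 1; all invariant factors of ∂_1 are 1 so no torsion. So H_0 = Z.
rank ∂_1 = 9, rank ∂_2 = 2 ⇒ b_1 = 14 − 9 − 2 = 3; all invariant factors of ∂_2 are 1 so no torsion. So H_1 = Z^3.
rank ∂_2 = 2, rank ∂_3 = 0 ⇒ b_2 = 2 − 2 − 0 = 0. So H_2 = 0.

H_0 = Z,  H_1 = Z^3,  H_2 = 0.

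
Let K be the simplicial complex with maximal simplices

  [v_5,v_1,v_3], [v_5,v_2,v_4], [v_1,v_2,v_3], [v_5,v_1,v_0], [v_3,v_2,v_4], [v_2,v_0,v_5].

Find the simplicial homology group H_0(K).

H_0 ≅ Z.

Take the total order v_0 < v_1 < v_2 < v_3 < v_4 < v_5 on the vertex set. Then K (dimension 2) consists of the simplices:

  0-simplices (6): [v_0], [v_1], [v_2], [v_3], [v_4], [v_5]
  1-simplices (12): [v_0,v_1], [v_0,v_2], [v_0,v_5], [v_1,v_2], [v_1,v_3], [v_1,v_5], [v_2,v_3], [v_2,v_4], [v_2,v_5], [v_3,v_4], [v_3,v_5], [v_4,v_5]
  2-simplices (6): [v_0,v_1,v_5], [v_0,v_2,v_5], [v_1,v_2,v_3], [v_1,v_3,v_5], [v_2,v_3,v_4], [v_2,v_4,v_5]

so the chain groups are C_0 ≅ Z^6, C_1 ≅ Z^12, C_2 ≅ Z^6.

Boundary ∂_1: C_1 → C_0 sends each edge [p,q] (with p < q) to q − p.
This gives a 6×12 integer matrix of rank 5; reducing to Smith normal form yields diagonal entries (1,1,1,1,1).

The boundary map ∂_2: C_2 → C_1 maps a triangle to the signed sum of its edges. For instance
  ∂[v_2,v_4,v_5] = [v_4,v_5] − [v_2,v_5] + [v_2,v_4],
  ∂[v_0,v_2,v_5] = [v_2,v_5] − [v_0,v_5] + [v_0,v_2].
The 12×6 boundary matrix has rank 6 and Smith normal form diag(1,1,1,1,1,1).

Computing H_k = (kernel of ∂_k) / (image of ∂_{k+1}):

  H_0: rank C_0 − rank ∂_1 = 6 − 5 = 1, and the invariant factors of ∂_1 are all 1, so H_0 = Z.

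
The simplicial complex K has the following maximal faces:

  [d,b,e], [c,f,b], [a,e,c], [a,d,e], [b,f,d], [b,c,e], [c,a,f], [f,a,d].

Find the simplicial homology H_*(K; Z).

Take the total order a < b < c < d < e < f on the vertex set. Then K (dimension 2) consists of the simplices:

  0-simplices (6): a, b, c, d, e, f
  1-simplices (12): ac, ad, ae, af, bc, bd, be, bf, ce, cf, de, df
  2-simplices (8): ace, acf, ade, adf, bce, bcf, bde, bdf

so the chain groups are C_0 ≅ Z^6, C_1 ≅ Z^12, C_2 ≅ Z^8.

∂_1: C_1 → C_0 sends each edge [p,q] (with p < q) to q − p.
As a 6×12 matrix over Z this has rank 5, with invariant factors (1,1,1,1,1).

∂_2: C_2 → C_1 sends each 2-simplex [p,q,r] to [q,r] − [p,r] + [p,q]. For instance
  ∂bce = ce − be + bc,
  ∂bde = de − be + bd.
This gives a 12×8 integer matrix of rank 7; reducing to Smith normal form yields diagonal entries (1,1,1,1,1,1,1).

From H_k ≅ ker(∂_k) / im(∂_{k+1}) we obtain:

  H_0: rank C_0 − rank ∂_1 = 6 − 5 = 1, and the invariant factors of ∂_1 are all 1, so H_0 = Z.
  H_1: rank ker ∂_1 − rank ∂_2 = (12 − 5) − 7 = 0, and the invariant factors of ∂_2 are all 1, so H_1 = 0.
  H_2: rank ker ∂_2 − rank ∂_3 = (8 − 7) − 0 = 1, and there is no ∂_3, so H_2 = Z.

H_0 = Z,  H_1 = 0,  H_2 = Z.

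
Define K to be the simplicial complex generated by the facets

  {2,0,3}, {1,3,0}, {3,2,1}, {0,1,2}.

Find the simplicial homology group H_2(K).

H_2 = Z.

K has 4 vertices, 6 edges, 4 triangles.
rank ∂_2 = 3, rank ∂_3 = 0 ⇒ b_2 = 4 − 3 − 0 = 1. So H_2 = Z.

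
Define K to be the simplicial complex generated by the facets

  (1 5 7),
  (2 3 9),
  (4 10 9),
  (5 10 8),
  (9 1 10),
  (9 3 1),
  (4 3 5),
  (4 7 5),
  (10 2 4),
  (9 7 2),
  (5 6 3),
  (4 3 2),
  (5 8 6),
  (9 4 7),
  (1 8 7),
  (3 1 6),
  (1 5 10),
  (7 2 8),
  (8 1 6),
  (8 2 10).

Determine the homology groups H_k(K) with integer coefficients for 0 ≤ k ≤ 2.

Take the total order 1 < 2 < 3 < 4 < 5 < 6 < 7 < 8 < 9 < 10 on the vertex set. Then K (dimension 2) consists of the simplices:

  0-simplices (10): [1], [2], [3], [4], [5], [6], [7], [8], [9], [10]
  1-simplices (30): (30 of them)
  2-simplices (20): (20 of them)

giving chain groups C_0 ≅ Z^10, C_1 ≅ Z^30, C_2 ≅ Z^20.

Boundary ∂_1: C_1 → C_0 sends each edge [p,q] (with p < q) to q − p. For instance
  ∂[1,3] = [3] − [1].
This gives a 10×30 integer matrix of rank 9; reducing to Smith normal form yields diagonal entries (1,1,1,1,1,1,1,1,1).

Boundary ∂_2: C_2 → C_1 acts by ∂[p,q,r] = [q,r] − [p,r] + [p,q]. For instance
  ∂[2,7,9] = [7,9] − [2,9] + [2,7],
  ∂[5,8,10] = [8,10] − [5,10] + [5,8].
The 30×20 boundary matrix has rank 20 and Smith normal form diag(1,1,1,1,1,1,1,1,1,1,1,1,1,1,1,1,1,1,1,2).

Reading off H_k = ker ∂_k / im ∂_{k+1}:

  H_0: rank C_0 − rank ∂_1 = 10 − 9 = 1, and the invariant factors of ∂_1 are all 1, so H_0 ≅ Z.
  H_1: rank ker ∂_1 − rank ∂_2 = (30 − 9) − 20 = 1, and ∂_2 has invariant factor 2 > 1, so H_1 ≅ Z ⊕ Z/2Z.
  H_2: rank ker ∂_2 − rank ∂_3 = (20 − 20) − 0 = 0, and there is no ∂_3, so H_2 ≅ 0.

As a check, the Euler characteristic is 10 − 30 + 20 = 0, which agrees with 1 − 1 + 0 = 0.

H_0 = Z,  H_1 = Z ⊕ Z/2Z,  H_2 = 0.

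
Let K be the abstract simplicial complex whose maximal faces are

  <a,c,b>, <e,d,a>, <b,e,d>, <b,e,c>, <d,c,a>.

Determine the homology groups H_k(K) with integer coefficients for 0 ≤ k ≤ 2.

K has 5 vertices, 10 edges, 5 triangles.
rank ∂_0 = 0, rank ∂_1 = 4 ⇒ b_0 = 5 − 0 − 4 = 1; all invariant factors of ∂_1 are 1 so no torsion. So H_0 = Z.
rank ∂_1 = 4, rank ∂_2 = 5 ⇒ b_1 = 10 − 4 − 5 = 1; all invariant factors of ∂_2 are 1 so no torsion. So H_1 = Z.
rank ∂_2 = 5, rank ∂_3 = 0 ⇒ b_2 = 5 − 5 − 0 = 0. So H_2 = 0.

H_0 ≅ Z,  H_1 ≅ Z,  H_2 = 0.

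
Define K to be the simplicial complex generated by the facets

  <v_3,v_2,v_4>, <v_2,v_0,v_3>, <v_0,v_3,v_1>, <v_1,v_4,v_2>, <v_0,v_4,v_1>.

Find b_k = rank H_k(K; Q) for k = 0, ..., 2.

Order the vertices as v_0 < v_1 < v_2 < v_3 < v_4. Listing each simplex with vertices in this order, K has dimension 2 with simplices:

  0-simplices (5): [v_0], [v_1], [v_2], [v_3], [v_4]
  1-simplices (10): [v_0,v_1], [v_0,v_2], [v_0,v_3], [v_0,v_4], [v_1,v_2], [v_1,v_3], [v_1,v_4], [v_2,v_3], [v_2,v_4], [v_3,v_4]
  2-simplices (5): [v_0,v_1,v_3], [v_0,v_1,v_4], [v_0,v_2,v_3], [v_1,v_2,v_4], [v_2,v_3,v_4]

giving chain groups C_0 ≅ Z^5, C_1 ≅ Z^10, C_2 ≅ Z^5.

∂_1: C_1 → C_0 sends each edge [p,q] (with p < q) to q − p.
As a 5×10 matrix over Z this has rank 4, with invariant factors (1,1,1,1).

Boundary ∂_2: C_2 → C_1 sends each 2-simplex [p,q,r] to [q,r] − [p,r] + [p,q]. For instance
  ∂[v_0,v_1,v_3] = [v_1,v_3] − [v_0,v_3] + [v_0,v_1],
  ∂[v_1,v_2,v_4] = [v_2,v_4] − [v_1,v_4] + [v_1,v_2].
This gives a 10×5 integer matrix of rank 5; reducing to Smith normal form yields diagonal entries (1,1,1,1,1).

Now H_k = ker ∂_k / im ∂_{k+1}, so:

  H_0: rank C_0 − rank ∂_1 = 5 − 4 = 1, and the invariant factors of ∂_1 are all 1, so H_0 = Z.
  H_1: rank ker ∂_1 − rank ∂_2 = (10 − 4) − 5 = 1, and the invariant factors of ∂_2 are all 1, so H_1 = Z.
  H_2: rank ker ∂_2 − rank ∂_3 = (5 − 5) − 0 = 0, and there is no ∂_3, so H_2 = 0.

As a check, the Euler characteristic is 5 − 10 + 5 = 0, which agrees with 1 − 1 + 0 = 0.

Hence the Betti numbers are b_0 = 1, b_1 = 1, b_2 = 0.

b_0 = 1, b_1 = 1, b_2 = 0.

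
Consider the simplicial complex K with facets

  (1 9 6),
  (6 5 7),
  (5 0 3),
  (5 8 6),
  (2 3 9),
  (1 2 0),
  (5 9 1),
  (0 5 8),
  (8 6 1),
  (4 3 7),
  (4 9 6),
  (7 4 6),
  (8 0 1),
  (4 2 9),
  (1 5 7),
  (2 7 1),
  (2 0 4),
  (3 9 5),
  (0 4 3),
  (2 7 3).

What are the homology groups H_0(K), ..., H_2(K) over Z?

We work with the vertex ordering 0 < 1 < 2 < 3 < 4 < 5 < 6 < 7 < 8 < 9. The simplices of K, each written with vertices in increasing order, are:

  0-simplices (10): [0], [1], [2], [3], [4], [5], [6], [7], [8], [9]
  1-simplices (30): (30 of them)
  2-simplices (20): (20 of them)

Hence C_0 ≅ Z^10, C_1 ≅ Z^30, C_2 ≅ Z^20.

∂_1: C_1 → C_0 is given by ∂[p,q] = [q] − [p]. For instance
  ∂[4,7] = [7] − [4].
The 10×30 boundary matrix has rank 9 and Smith normal form diag(1,1,1,1,1,1,1,1,1).

The boundary map ∂_2: C_2 → C_1 sends each 2-simplex [p,q,r] to [q,r] − [p,r] + [p,q]. For instance
  ∂[2,3,7] = [3,7] − [2,7] + [2,3],
  ∂[3,5,9] = [5,9] − [3,9] + [3,5].
As a 30×20 matrix over Z this has rank 20, with invariant factors (1,1,1,1,1,1,1,1,1,1,1,1,1,1,1,1,1,1,1,2).

Computing H_k = (kernel of ∂_k) / (image of ∂_{k+1}):

  H_0: rank C_0 − rank ∂_1 = 10 − 9 = 1, and the invariant factors of ∂_1 are all 1, so H_0 = Z.
  H_1: rank ker ∂_1 − rank ∂_2 = (30 − 9) − 20 = 1, and ∂_2 has invariant factor 2 > 1, so H_1 = Z ⊕ Z_2.
  H_2: rank ker ∂_2 − rank ∂_3 = (20 − 20) − 0 = 0, and there is no ∂_3, so H_2 = 0.

As a check, the Euler characteristic is 10 − 30 + 20 = 0, which agrees with 1 − 1 + 0 = 0.

H_0 ≅ Z,  H_1 ≅ Z ⊕ Z_2,  H_2 = 0.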